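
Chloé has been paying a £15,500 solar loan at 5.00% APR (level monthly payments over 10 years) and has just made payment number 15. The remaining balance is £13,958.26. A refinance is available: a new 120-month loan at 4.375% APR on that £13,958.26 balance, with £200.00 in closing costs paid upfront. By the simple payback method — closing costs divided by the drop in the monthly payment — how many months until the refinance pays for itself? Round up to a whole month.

Current payment = 15,500 × 5%/12 / (1 − (1+0.0041667)^−120) = £164.40.
Refinanced payment = 13,958.26 × 0.0036458 / (1 − (1+0.0036458)^−120) = £143.82.
Monthly savings = £164.40 − £143.82 = £20.58.
Break-even = £200.00 / £20.58 = 9.72 → 10 months.

10 months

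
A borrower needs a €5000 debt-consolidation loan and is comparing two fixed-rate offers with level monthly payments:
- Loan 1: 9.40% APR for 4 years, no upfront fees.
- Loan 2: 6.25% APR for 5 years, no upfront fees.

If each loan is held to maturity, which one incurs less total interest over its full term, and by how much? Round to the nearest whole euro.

Loan 2 by €183

Loan 1: at 9.40% the monthly rate is 0.0078333, so the payment is 5,000 × 0.0078333 / (1 − 1.0078333^−48) = €125.38.
Total interest on Loan 1 = 48 × €125.38 − €5,000 = €1,018.24.
Loan 2: monthly rate = 6.25%/12 = 0.0052083; payment = 5,000 × 0.0052083 / (1 − (1+0.0052083)^−60) = €97.25.
Total interest on Loan 2 = 60 × €97.25 − €5,000 = €835.00.
Loan 2 is lower by €183.24.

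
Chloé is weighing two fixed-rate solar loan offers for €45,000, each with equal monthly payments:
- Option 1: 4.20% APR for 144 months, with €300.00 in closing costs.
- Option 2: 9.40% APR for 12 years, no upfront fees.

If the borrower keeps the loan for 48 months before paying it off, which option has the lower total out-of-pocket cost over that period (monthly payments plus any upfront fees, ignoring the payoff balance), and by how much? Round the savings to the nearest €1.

Option 1: at 4.20% the monthly rate is 0.0035000, so the payment is 45,000 × 0.0035000 / (1 − 1.0035000^−144) = €398.37.
Option 2: at 9.40% the monthly rate is 0.0078333, so the payment is 45,000 × 0.0078333 / (1 − 1.0078333^−144) = €522.30.
Over 48 months: Option 1 costs 48 × €398.37 + €300.00 = €19,421.76; Option 2 costs 48 × €522.30 = €25,070.40.
Option 1 is cheaper by €25,070.40 − €19,421.76 = €5,648.64.

Option 1 by €5,649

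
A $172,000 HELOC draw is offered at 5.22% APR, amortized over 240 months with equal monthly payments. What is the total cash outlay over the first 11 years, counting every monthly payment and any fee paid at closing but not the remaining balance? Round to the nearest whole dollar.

At 5.22% the monthly rate is 0.0043500, so the payment is 172,000 × 0.0043500 / (1 − 1.0043500^−240) = $1,156.13.
Total outlay = 132 × $1,156.13 = $152,609.16.

$152,609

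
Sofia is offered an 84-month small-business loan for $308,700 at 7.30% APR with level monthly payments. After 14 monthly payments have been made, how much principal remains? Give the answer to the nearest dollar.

$267,524

With monthly rate i = 7.3%/12 = 0.0060833, the balance after k of n payments is P · [(1+i)^n − (1+i)^k] / [(1+i)^n − 1].
(1+0.0060833)^84 = 1.66437884 and (1+0.0060833)^14 = 1.08861763, so the balance is 308,700 × (1.66437884 − 1.08861763) / (1.66437884 − 1) = $267,524.30.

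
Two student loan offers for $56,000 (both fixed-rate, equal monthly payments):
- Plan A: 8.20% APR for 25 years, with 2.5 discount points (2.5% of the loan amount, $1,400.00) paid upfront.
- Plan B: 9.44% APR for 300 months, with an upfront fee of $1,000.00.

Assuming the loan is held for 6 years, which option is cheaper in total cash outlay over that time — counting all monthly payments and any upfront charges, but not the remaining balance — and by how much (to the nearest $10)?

Plan A by $3,000

Plan A: monthly rate = 8.2%/12 = 0.0068333; payment = 56,000 × 0.0068333 / (1 − (1+0.0068333)^−300) = $439.66.
Plan B: monthly rate = 9.44%/12 = 0.0078667; payment = 56,000 × 0.0078667 / (1 − (1+0.0078667)^−300) = $486.94.
Over 72 months: Plan A costs 72 × $439.66 + $1,400.00 = $33,055.52; Plan B costs 72 × $486.94 + $1,000.00 = $36,059.68.
Plan A is cheaper by $36,059.68 − $33,055.52 = $3,004.16.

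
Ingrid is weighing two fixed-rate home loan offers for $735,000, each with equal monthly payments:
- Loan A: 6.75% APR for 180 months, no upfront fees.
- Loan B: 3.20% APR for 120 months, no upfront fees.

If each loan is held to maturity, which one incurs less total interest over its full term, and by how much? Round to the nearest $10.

Loan A: at 6.75% the monthly rate is 0.0056250, so the payment is 735,000 × 0.0056250 / (1 − 1.0056250^−180) = $6,504.08.
Total interest on Loan A = 180 × $6,504.08 − $735,000 = $435,734.40.
Loan B: monthly rate = 3.2%/12 = 0.0026667; payment = 735,000 × 0.0026667 / (1 − (1+0.0026667)^−120) = $7,165.27.
Total interest on Loan B = 120 × $7,165.27 − $735,000 = $124,832.40.
Loan B is lower by $310,902.00.

Loan B by $310,900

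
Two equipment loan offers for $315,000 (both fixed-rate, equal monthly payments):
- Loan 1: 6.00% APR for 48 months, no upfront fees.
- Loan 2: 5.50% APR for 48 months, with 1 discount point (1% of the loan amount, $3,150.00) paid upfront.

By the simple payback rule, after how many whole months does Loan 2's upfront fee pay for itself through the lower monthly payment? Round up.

Loan 1: monthly rate = 6%/12 = 0.0050000; payment = 315,000 × 0.0050000 / (1 − (1+0.0050000)^−48) = $7,397.78.
Loan 2: monthly rate = 5.5%/12 = 0.0045833; payment = 315,000 × 0.0045833 / (1 − (1+0.0045833)^−48) = $7,325.79.
Monthly savings = $7,397.78 − $7,325.79 = $71.99.
Break-even = $3,150.00 / $71.99 = 43.76 → 44 months.

44 months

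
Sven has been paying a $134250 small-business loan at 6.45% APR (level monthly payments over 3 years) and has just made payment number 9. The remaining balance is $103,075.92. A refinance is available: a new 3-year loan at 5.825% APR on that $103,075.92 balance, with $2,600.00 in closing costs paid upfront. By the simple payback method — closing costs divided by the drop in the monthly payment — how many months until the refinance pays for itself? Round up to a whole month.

Current payment = 134,250 × 6.45%/12 / (1 − (1+0.0053750)^−36) = $4,111.57.
Refinanced payment = 103,075.92 × 0.0048542 / (1 − (1+0.0048542)^−36) = $3,127.60.
Monthly savings = $4,111.57 − $3,127.60 = $983.97.
Break-even = $2,600.00 / $983.97 = 2.64 → 3 months.

3 months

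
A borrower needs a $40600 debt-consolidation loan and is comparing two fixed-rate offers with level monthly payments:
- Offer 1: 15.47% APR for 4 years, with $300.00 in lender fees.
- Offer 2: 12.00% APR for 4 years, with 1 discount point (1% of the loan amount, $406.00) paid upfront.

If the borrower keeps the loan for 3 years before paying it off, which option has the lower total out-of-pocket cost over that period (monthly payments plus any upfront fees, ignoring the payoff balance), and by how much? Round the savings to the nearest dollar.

Offer 1: monthly rate = 15.47%/12 = 0.0128917; payment = 40,600 × 0.0128917 / (1 − (1+0.0128917)^−48) = $1,139.62.
Offer 2: monthly rate = 12%/12 = 0.0100000; payment = 40,600 × 0.0100000 / (1 − (1+0.0100000)^−48) = $1,069.15.
Over 36 months: Offer 1 costs 36 × $1,139.62 + $300.00 = $41,326.32; Offer 2 costs 36 × $1,069.15 + $406.00 = $38,895.40.
Offer 2 is cheaper by $41,326.32 − $38,895.40 = $2,430.92.

Offer 2 by $2,431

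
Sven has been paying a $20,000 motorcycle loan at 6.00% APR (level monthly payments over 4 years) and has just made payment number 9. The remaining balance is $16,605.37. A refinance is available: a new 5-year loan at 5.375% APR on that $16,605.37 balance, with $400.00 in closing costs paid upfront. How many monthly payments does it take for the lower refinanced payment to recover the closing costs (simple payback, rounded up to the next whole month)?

3 months

Current payment = 20,000 × 6%/12 / (1 − (1+0.0050000)^−48) = $469.70.
Refinanced payment = 16,605.37 × 0.0044792 / (1 − (1+0.0044792)^−60) = $316.22.
Monthly savings = $469.70 − $316.22 = $153.48.
Break-even = $400.00 / $153.48 = 2.61 → 3 months.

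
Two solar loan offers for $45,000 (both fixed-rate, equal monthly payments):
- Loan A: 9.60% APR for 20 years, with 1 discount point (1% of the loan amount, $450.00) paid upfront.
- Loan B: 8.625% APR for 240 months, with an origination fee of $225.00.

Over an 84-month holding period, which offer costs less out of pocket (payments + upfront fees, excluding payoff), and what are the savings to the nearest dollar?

Loan A: monthly rate = 9.6%/12 = 0.0080000; payment = 45,000 × 0.0080000 / (1 − (1+0.0080000)^−240) = $422.40.
Loan B: at 8.625% the monthly rate is 0.0071875, so the payment is 45,000 × 0.0071875 / (1 − 1.0071875^−240) = $394.09.
Over 84 months: Loan A costs 84 × $422.40 + $450.00 = $35,931.60; Loan B costs 84 × $394.09 + $225.00 = $33,328.56.
Loan B is cheaper by $35,931.60 − $33,328.56 = $2,603.04.

Loan B by $2,603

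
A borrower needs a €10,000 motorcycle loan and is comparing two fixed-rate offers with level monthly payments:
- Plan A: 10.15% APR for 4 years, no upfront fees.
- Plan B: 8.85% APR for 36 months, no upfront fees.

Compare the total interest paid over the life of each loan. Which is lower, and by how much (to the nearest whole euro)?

Plan A: monthly rate = 10.15%/12 = 0.0084583; payment = 10,000 × 0.0084583 / (1 − (1+0.0084583)^−48) = €254.35.
Total interest on Plan A = 48 × €254.35 − €10,000 = €2,208.80.
Plan B: monthly rate = 8.85%/12 = 0.0073750; payment = 10,000 × 0.0073750 / (1 − (1+0.0073750)^−36) = €317.30.
Total interest on Plan B = 36 × €317.30 − €10,000 = €1,422.80.
Plan B is lower by €786.00.

Plan B by €786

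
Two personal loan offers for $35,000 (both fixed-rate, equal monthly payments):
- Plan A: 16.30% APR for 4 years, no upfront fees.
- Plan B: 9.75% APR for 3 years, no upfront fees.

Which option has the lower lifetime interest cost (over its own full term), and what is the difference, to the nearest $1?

Plan A: monthly rate = 16.3%/12 = 0.0135833; payment = 35,000 × 0.0135833 / (1 − (1+0.0135833)^−48) = $997.30.
Total interest on Plan A = 48 × $997.30 − $35,000 = $12,870.40.
Plan B: monthly rate = 9.75%/12 = 0.0081250; payment = 35,000 × 0.0081250 / (1 − (1+0.0081250)^−36) = $1,125.25.
Total interest on Plan B = 36 × $1,125.25 − $35,000 = $5,509.00.
Plan B is lower by $7,361.40.

Plan B by $7,361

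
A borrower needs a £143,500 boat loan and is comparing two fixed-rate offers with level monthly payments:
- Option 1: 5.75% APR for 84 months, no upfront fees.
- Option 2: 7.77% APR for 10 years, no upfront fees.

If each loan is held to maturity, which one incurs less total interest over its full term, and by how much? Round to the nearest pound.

Option 1 by £32,189

Option 1: at 5.75% the monthly rate is 0.0047917, so the payment is 143,500 × 0.0047917 / (1 − 1.0047917^−84) = £2,079.17.
Total interest on Option 1 = 84 × £2,079.17 − £143,500 = £31,150.28.
Option 2: at 7.77% the monthly rate is 0.0064750, so the payment is 143,500 × 0.0064750 / (1 − 1.0064750^−120) = £1,723.66.
Total interest on Option 2 = 120 × £1,723.66 − £143,500 = £63,339.20.
Option 1 is lower by £32,188.92.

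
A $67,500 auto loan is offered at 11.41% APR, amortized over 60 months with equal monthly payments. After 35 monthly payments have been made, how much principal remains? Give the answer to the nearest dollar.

$32,825

With monthly rate i = 11.41%/12 = 0.0095083, the balance after k of n payments is P · [(1+i)^n − (1+i)^k] / [(1+i)^n − 1].
(1+0.0095083)^60 = 1.76438964 and (1+0.0095083)^35 = 1.39266542, so the balance is 67,500 × (1.76438964 − 1.39266542) / (1.76438964 − 1) = $32,825.39.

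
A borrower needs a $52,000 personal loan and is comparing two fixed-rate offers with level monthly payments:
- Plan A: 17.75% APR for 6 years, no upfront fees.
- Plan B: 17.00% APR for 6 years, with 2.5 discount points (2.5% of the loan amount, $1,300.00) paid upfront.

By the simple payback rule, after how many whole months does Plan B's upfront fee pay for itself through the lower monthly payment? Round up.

60 months

Plan A: monthly rate = 17.75%/12 = 0.0147917; payment = 52,000 × 0.0147917 / (1 − (1+0.0147917)^−72) = $1,178.67.
Plan B: monthly rate = 17%/12 = 0.0141667; payment = 52,000 × 0.0141667 / (1 − (1+0.0141667)^−72) = $1,156.80.
Monthly savings = $1,178.67 − $1,156.80 = $21.87.
Break-even = $1,300.00 / $21.87 = 59.44 → 60 months.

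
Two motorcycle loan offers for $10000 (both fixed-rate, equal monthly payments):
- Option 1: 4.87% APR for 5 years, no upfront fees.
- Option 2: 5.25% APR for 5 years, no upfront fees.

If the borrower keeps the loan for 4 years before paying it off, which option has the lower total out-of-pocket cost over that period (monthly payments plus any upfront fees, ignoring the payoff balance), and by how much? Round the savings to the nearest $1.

Option 1 by $84

Option 1: at 4.87% the monthly rate is 0.0040583, so the payment is 10,000 × 0.0040583 / (1 − 1.0040583^−60) = $188.12.
Option 2: at 5.25% the monthly rate is 0.0043750, so the payment is 10,000 × 0.0043750 / (1 − 1.0043750^−60) = $189.86.
Over 48 months: Option 1 costs 48 × $188.12 = $9,029.76; Option 2 costs 48 × $189.86 = $9,113.28.
Option 1 is cheaper by $9,113.28 − $9,029.76 = $83.52.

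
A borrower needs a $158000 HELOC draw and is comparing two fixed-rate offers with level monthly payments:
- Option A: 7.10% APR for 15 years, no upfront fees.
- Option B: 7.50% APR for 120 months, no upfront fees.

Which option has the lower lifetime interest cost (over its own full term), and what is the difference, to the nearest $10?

Option A: monthly rate = 7.1%/12 = 0.0059167; payment = 158,000 × 0.0059167 / (1 − (1+0.0059167)^−180) = $1,429.00.
Total interest on Option A = 180 × $1,429.00 − $158,000 = $99,220.00.
Option B: monthly rate = 7.5%/12 = 0.0062500; payment = 158,000 × 0.0062500 / (1 − (1+0.0062500)^−120) = $1,875.49.
Total interest on Option B = 120 × $1,875.49 − $158,000 = $67,058.80.
Option B is lower by $32,161.20.

Option B by $32,160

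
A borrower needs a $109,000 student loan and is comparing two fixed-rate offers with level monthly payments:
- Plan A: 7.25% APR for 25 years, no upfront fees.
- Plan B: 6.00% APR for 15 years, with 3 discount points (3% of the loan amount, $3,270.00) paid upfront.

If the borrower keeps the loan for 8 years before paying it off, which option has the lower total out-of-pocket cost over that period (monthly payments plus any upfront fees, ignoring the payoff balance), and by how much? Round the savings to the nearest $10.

Plan A: at 7.25% the monthly rate is 0.0060417, so the payment is 109,000 × 0.0060417 / (1 − 1.0060417^−300) = $787.86.
Plan B: monthly rate = 6%/12 = 0.0050000; payment = 109,000 × 0.0050000 / (1 − (1+0.0050000)^−180) = $919.80.
Over 96 months: Plan A costs 96 × $787.86 = $75,634.56; Plan B costs 96 × $919.80 + $3,270.00 = $91,570.80.
Plan A is cheaper by $91,570.80 − $75,634.56 = $15,936.24.

Plan A by $15,940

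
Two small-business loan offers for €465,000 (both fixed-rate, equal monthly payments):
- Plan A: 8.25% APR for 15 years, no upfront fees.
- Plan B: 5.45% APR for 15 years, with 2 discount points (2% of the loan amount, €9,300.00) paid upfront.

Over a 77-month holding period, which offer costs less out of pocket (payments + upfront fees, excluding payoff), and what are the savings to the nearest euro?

Plan A: at 8.25% the monthly rate is 0.0068750, so the payment is 465,000 × 0.0068750 / (1 − 1.0068750^−180) = €4,511.15.
Plan B: monthly rate = 5.45%/12 = 0.0045417; payment = 465,000 × 0.0045417 / (1 − (1+0.0045417)^−180) = €3,787.11.
Over 77 months: Plan A costs 77 × €4,511.15 = €347,358.55; Plan B costs 77 × €3,787.11 + €9,300.00 = €300,907.47.
Plan B is cheaper by €347,358.55 − €300,907.47 = €46,451.08.

Plan B by €46,451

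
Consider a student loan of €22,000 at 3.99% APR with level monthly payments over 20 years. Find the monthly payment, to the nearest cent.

Monthly rate = 3.99%/12 = 0.0033250; payment = 22,000 × 0.0033250 / (1 − (1+0.0033250)^−240) = €133.20.

€133.20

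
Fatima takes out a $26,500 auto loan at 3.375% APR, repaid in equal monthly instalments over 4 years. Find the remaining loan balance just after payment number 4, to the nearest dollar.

With monthly rate i = 3.375%/12 = 0.0028125, the balance after k of n payments is P · [(1+i)^n − (1+i)^k] / [(1+i)^n − 1].
(1+0.0028125)^48 = 1.14431993 and (1+0.0028125)^4 = 1.01129755, so the balance is 26,500 × (1.14431993 − 1.01129755) / (1.14431993 − 1) = $24,425.55.

$24,426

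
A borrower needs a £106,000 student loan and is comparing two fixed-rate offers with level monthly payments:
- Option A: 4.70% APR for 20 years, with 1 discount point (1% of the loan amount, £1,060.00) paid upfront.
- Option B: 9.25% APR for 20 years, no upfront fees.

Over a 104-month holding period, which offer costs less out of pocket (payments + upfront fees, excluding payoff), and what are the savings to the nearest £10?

Option A: at 4.70% the monthly rate is 0.0039167, so the payment is 106,000 × 0.0039167 / (1 − 1.0039167^−240) = £682.11.
Option B: monthly rate = 9.25%/12 = 0.0077083; payment = 106,000 × 0.0077083 / (1 − (1+0.0077083)^−240) = £970.82.
Over 104 months: Option A costs 104 × £682.11 + £1,060.00 = £71,999.44; Option B costs 104 × £970.82 = £100,965.28.
Option A is cheaper by £100,965.28 − £71,999.44 = £28,965.84.

Option A by £28,970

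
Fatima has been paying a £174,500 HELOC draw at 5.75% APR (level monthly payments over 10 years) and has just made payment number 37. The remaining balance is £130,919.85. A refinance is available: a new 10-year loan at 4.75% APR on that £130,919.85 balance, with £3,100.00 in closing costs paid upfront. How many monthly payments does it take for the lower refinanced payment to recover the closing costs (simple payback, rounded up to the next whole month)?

6 months

Current payment = 174,500 × 5.75%/12 / (1 − (1+0.0047917)^−120) = £1,915.47.
Refinanced payment = 130,919.85 × 0.0039583 / (1 − (1+0.0039583)^−120) = £1,372.67.
Monthly savings = £1,915.47 − £1,372.67 = £542.80.
Break-even = £3,100.00 / £542.80 = 5.71 → 6 months.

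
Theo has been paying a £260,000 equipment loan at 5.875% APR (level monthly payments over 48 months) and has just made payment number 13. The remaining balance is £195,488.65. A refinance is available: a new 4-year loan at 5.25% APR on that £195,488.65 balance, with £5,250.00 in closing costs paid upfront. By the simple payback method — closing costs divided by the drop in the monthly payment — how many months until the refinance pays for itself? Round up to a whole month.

Current payment = 260,000 × 5.875%/12 / (1 − (1+0.0048958)^−48) = £6,091.22.
Refinanced payment = 195,488.65 × 0.0043750 / (1 − (1+0.0043750)^−48) = £4,524.14.
Monthly savings = £6,091.22 − £4,524.14 = £1,567.08.
Break-even = £5,250.00 / £1,567.08 = 3.35 → 4 months.

4 months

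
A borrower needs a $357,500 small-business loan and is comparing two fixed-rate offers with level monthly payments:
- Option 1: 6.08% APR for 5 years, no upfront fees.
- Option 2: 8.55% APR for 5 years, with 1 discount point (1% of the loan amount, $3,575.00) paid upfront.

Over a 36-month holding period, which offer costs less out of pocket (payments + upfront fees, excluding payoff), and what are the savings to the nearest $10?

Option 1 by $18,640

Option 1: monthly rate = 6.08%/12 = 0.0050667; payment = 357,500 × 0.0050667 / (1 − (1+0.0050667)^−60) = $6,924.78.
Option 2: at 8.55% the monthly rate is 0.0071250, so the payment is 357,500 × 0.0071250 / (1 − 1.0071250^−60) = $7,343.28.
Over 36 months: Option 1 costs 36 × $6,924.78 = $249,292.08; Option 2 costs 36 × $7,343.28 + $3,575.00 = $267,933.08.
Option 1 is cheaper by $267,933.08 − $249,292.08 = $18,641.00.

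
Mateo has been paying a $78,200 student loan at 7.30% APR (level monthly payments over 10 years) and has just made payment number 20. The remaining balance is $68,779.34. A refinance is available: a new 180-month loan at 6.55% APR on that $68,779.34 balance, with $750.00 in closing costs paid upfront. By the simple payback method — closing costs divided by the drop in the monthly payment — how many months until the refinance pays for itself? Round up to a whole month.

3 months

Current payment = 78,200 × 7.3%/12 / (1 − (1+0.0060833)^−120) = $920.11.
Refinanced payment = 68,779.34 × 0.0054583 / (1 − (1+0.0054583)^−180) = $601.03.
Monthly savings = $920.11 − $601.03 = $319.08.
Break-even = $750.00 / $319.08 = 2.35 → 3 months.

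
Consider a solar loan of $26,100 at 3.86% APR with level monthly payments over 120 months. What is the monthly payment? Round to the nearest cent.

At 3.86% the monthly rate is 0.0032167, so the payment is 26,100 × 0.0032167 / (1 − 1.0032167^−120) = $262.52.

$262.52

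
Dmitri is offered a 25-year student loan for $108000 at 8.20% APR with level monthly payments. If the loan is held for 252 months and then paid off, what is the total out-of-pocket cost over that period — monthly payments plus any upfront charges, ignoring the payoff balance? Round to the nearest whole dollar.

Monthly rate = 8.2%/12 = 0.0068333; payment = 108,000 × 0.0068333 / (1 − (1+0.0068333)^−300) = $847.92.
Total outlay = 252 × $847.92 = $213,675.84.

$213,676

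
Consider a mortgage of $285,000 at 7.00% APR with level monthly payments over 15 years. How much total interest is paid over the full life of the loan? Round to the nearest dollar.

$176,099

Monthly rate = 7%/12 = 0.0058333; payment = 285,000 × 0.0058333 / (1 − (1+0.0058333)^−180) = $2,561.66.
Total paid = 180 × $2,561.66 = $461,098.80; interest = $461,098.80 − $285,000 = $176,098.80.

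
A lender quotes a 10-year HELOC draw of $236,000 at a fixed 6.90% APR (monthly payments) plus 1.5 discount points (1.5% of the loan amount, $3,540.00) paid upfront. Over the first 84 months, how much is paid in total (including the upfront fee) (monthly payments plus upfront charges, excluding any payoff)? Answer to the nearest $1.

Monthly rate = 6.9%/12 = 0.0057500; payment = 236,000 × 0.0057500 / (1 − (1+0.0057500)^−120) = $2,728.01.
Total outlay = 84 × $2,728.01 + $3,540.00 = $232,692.84.

$232,693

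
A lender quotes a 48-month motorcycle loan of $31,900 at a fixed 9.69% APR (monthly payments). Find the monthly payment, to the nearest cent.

Monthly rate = 9.69%/12 = 0.0080750; payment = 31,900 × 0.0080750 / (1 − (1+0.0080750)^−48) = $804.33.

$804.33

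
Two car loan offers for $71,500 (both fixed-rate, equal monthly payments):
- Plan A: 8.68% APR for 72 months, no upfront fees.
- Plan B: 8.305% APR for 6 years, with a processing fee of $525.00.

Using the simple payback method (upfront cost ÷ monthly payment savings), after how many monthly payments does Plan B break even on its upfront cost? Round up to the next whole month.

40 months

Plan A: at 8.68% the monthly rate is 0.0072333, so the payment is 71,500 × 0.0072333 / (1 − 1.0072333^−72) = $1,277.50.
Plan B: at 8.305% the monthly rate is 0.0069208, so the payment is 71,500 × 0.0069208 / (1 − 1.0069208^−72) = $1,264.30.
Monthly savings = $1,277.50 − $1,264.30 = $13.20.
Break-even = $525.00 / $13.20 = 39.77 → 40 months.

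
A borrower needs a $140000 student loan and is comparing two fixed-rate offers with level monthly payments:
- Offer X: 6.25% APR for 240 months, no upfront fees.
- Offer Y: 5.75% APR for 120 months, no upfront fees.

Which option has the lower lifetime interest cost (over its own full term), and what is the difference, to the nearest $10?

Offer X: at 6.25% the monthly rate is 0.0052083, so the payment is 140,000 × 0.0052083 / (1 − 1.0052083^−240) = $1,023.30.
Total interest on Offer X = 240 × $1,023.30 − $140,000 = $105,592.00.
Offer Y: at 5.75% the monthly rate is 0.0047917, so the payment is 140,000 × 0.0047917 / (1 − 1.0047917^−120) = $1,536.77.
Total interest on Offer Y = 120 × $1,536.77 − $140,000 = $44,412.40.
Offer Y is lower by $61,179.60.

Offer Y by $61,180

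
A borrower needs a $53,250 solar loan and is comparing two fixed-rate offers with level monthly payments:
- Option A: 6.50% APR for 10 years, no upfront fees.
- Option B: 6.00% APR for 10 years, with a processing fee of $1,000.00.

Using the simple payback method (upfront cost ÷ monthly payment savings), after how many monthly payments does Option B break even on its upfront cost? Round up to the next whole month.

Option A: at 6.50% the monthly rate is 0.0054167, so the payment is 53,250 × 0.0054167 / (1 − 1.0054167^−120) = $604.64.
Option B: at 6.00% the monthly rate is 0.0050000, so the payment is 53,250 × 0.0050000 / (1 − 1.0050000^−120) = $591.18.
Monthly savings = $604.64 − $591.18 = $13.46.
Break-even = $1,000.00 / $13.46 = 74.29 → 75 months.

75 months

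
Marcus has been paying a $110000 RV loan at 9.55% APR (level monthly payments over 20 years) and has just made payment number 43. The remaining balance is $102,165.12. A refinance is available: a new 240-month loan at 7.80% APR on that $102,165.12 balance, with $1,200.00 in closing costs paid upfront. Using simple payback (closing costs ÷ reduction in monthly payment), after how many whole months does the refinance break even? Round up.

Current payment = 110,000 × 9.55%/12 / (1 − (1+0.0079583)^−240) = $1,028.94.
Refinanced payment = 102,165.12 × 0.0065000 / (1 − (1+0.0065000)^−240) = $841.88.
Monthly savings = $1,028.94 − $841.88 = $187.06.
Break-even = $1,200.00 / $187.06 = 6.42 → 7 months.

7 months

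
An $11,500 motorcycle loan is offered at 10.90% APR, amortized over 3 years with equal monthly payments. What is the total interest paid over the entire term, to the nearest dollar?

$2,034

Monthly rate = 10.9%/12 = 0.0090833; payment = 11,500 × 0.0090833 / (1 − (1+0.0090833)^−36) = $375.95.
Total paid = 36 × $375.95 = $13,534.20; interest = $13,534.20 − $11,500 = $2,034.20.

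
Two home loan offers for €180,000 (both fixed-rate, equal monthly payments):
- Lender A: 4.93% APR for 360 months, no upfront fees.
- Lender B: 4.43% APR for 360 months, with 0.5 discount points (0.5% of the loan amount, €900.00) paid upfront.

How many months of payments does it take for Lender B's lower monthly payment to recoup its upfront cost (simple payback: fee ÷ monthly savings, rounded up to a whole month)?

Lender A: monthly rate = 4.93%/12 = 0.0041083; payment = 180,000 × 0.0041083 / (1 − (1+0.0041083)^−360) = €958.59.
Lender B: at 4.43% the monthly rate is 0.0036917, so the payment is 180,000 × 0.0036917 / (1 − 1.0036917^−360) = €904.56.
Monthly savings = €958.59 − €904.56 = €54.03.
Break-even = €900.00 / €54.03 = 16.66 → 17 months.

17 months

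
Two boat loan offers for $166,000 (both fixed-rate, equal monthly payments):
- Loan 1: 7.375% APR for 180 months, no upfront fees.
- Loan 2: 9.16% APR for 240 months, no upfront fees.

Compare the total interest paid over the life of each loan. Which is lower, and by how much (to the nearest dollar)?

Loan 1 by $87,688

Loan 1: monthly rate = 7.375%/12 = 0.0061458; payment = 166,000 × 0.0061458 / (1 − (1+0.0061458)^−180) = $1,527.07.
Total interest on Loan 1 = 180 × $1,527.07 − $166,000 = $108,872.60.
Loan 2: at 9.16% the monthly rate is 0.0076333, so the payment is 166,000 × 0.0076333 / (1 − 1.0076333^−240) = $1,510.67.
Total interest on Loan 2 = 240 × $1,510.67 − $166,000 = $196,560.80.
Loan 1 is lower by $87,688.20.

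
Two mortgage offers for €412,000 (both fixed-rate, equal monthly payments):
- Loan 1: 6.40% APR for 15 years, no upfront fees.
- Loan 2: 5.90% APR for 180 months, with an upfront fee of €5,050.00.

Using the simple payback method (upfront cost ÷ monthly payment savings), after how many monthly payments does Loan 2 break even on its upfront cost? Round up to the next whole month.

46 months

Loan 1: at 6.40% the monthly rate is 0.0053333, so the payment is 412,000 × 0.0053333 / (1 − 1.0053333^−180) = €3,566.35.
Loan 2: monthly rate = 5.9%/12 = 0.0049167; payment = 412,000 × 0.0049167 / (1 − (1+0.0049167)^−180) = €3,454.47.
Monthly savings = €3,566.35 − €3,454.47 = €111.88.
Break-even = €5,050.00 / €111.88 = 45.14 → 46 months.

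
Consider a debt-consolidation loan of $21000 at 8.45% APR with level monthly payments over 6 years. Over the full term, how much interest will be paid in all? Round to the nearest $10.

$5,840

Monthly rate = 8.45%/12 = 0.0070417; payment = 21,000 × 0.0070417 / (1 − (1+0.0070417)^−72) = $372.83.
Total paid = 72 × $372.83 = $26,843.76; interest = $26,843.76 − $21,000 = $5,843.76.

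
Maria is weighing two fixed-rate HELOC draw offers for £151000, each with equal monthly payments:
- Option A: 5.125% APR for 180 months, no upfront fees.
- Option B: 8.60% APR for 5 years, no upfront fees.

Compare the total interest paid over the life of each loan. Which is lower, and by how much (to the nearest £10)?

Option A: at 5.125% the monthly rate is 0.0042708, so the payment is 151,000 × 0.0042708 / (1 − 1.0042708^−180) = £1,203.95.
Total interest on Option A = 180 × £1,203.95 − £151,000 = £65,711.00.
Option B: monthly rate = 8.6%/12 = 0.0071667; payment = 151,000 × 0.0071667 / (1 − (1+0.0071667)^−60) = £3,105.28.
Total interest on Option B = 60 × £3,105.28 − £151,000 = £35,316.80.
Option B is lower by £30,394.20.

Option B by £30,390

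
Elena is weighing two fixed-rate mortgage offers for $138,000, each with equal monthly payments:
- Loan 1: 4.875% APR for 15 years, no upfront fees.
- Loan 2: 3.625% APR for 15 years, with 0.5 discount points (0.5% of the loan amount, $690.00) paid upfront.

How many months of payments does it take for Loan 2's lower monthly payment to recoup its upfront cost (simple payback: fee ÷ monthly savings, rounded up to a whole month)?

8 months

Loan 1: monthly rate = 4.875%/12 = 0.0040625; payment = 138,000 × 0.0040625 / (1 − (1+0.0040625)^−180) = $1,082.33.
Loan 2: at 3.625% the monthly rate is 0.0030208, so the payment is 138,000 × 0.0030208 / (1 − 1.0030208^−180) = $995.03.
Monthly savings = $1,082.33 − $995.03 = $87.30.
Break-even = $690.00 / $87.30 = 7.90 → 8 months.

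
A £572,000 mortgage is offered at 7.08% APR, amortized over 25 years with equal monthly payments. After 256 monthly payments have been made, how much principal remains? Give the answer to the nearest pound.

With monthly rate i = 7.08%/12 = 0.0059000, the balance after k of n payments is P · [(1+i)^n − (1+i)^k] / [(1+i)^n − 1].
(1+0.0059000)^300 = 5.84039801 and (1+0.0059000)^256 = 4.50848767, so the balance is 572,000 × (5.84039801 − 4.50848767) / (5.84039801 − 1) = £157,394.64.

£157,395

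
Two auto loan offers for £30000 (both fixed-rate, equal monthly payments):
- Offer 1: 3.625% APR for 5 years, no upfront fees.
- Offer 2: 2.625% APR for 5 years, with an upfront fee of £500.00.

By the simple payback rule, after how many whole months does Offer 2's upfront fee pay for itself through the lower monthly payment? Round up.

38 months

Offer 1: at 3.625% the monthly rate is 0.0030208, so the payment is 30,000 × 0.0030208 / (1 − 1.0030208^−60) = £547.43.
Offer 2: at 2.625% the monthly rate is 0.0021875, so the payment is 30,000 × 0.0021875 / (1 − 1.0021875^−60) = £534.08.
Monthly savings = £547.43 − £534.08 = £13.35.
Break-even = £500.00 / £13.35 = 37.45 → 38 months.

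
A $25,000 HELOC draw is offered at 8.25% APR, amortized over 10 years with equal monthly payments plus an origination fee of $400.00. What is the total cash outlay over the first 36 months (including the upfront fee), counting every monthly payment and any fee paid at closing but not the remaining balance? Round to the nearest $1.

At 8.25% the monthly rate is 0.0068750, so the payment is 25,000 × 0.0068750 / (1 − 1.0068750^−120) = $306.63.
Total outlay = 36 × $306.63 + $400.00 = $11,438.68.

$11,439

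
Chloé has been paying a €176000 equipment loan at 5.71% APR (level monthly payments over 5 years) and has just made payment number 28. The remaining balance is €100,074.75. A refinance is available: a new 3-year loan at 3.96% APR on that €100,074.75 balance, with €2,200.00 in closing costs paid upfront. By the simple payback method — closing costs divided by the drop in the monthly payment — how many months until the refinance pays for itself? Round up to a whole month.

Current payment = 176,000 × 5.71%/12 / (1 − (1+0.0047583)^−60) = €3,378.89.
Refinanced payment = 100,074.75 × 0.0033000 / (1 − (1+0.0033000)^−36) = €2,952.83.
Monthly savings = €3,378.89 − €2,952.83 = €426.06.
Break-even = €2,200.00 / €426.06 = 5.16 → 6 months.

6 months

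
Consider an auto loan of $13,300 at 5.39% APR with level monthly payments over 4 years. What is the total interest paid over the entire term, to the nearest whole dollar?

$1,515

At 5.39% the monthly rate is 0.0044917, so the payment is 13,300 × 0.0044917 / (1 − 1.0044917^−48) = $308.64.
Total paid = 48 × $308.64 = $14,814.72; interest = $14,814.72 − $13,300 = $1,514.72.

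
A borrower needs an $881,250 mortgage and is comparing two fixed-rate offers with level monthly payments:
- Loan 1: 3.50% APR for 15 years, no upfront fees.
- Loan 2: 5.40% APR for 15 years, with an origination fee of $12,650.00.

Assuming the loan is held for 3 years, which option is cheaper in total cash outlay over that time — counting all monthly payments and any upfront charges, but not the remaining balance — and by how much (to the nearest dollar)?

Loan 1: at 3.50% the monthly rate is 0.0029167, so the payment is 881,250 × 0.0029167 / (1 − 1.0029167^−180) = $6,299.90.
Loan 2: at 5.40% the monthly rate is 0.0045000, so the payment is 881,250 × 0.0045000 / (1 − 1.0045000^−180) = $7,153.87.
Over 36 months: Loan 1 costs 36 × $6,299.90 = $226,796.40; Loan 2 costs 36 × $7,153.87 + $12,650.00 = $270,189.32.
Loan 1 is cheaper by $270,189.32 − $226,796.40 = $43,392.92.

Loan 1 by $43,393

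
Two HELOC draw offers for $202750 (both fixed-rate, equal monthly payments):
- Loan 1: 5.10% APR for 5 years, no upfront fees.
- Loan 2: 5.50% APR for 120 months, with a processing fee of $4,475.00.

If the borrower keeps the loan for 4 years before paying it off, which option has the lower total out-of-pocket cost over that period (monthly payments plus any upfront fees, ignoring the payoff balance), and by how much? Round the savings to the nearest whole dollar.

Loan 2 by $74,008

Loan 1: monthly rate = 5.1%/12 = 0.0042500; payment = 202,750 × 0.0042500 / (1 − (1+0.0042500)^−60) = $3,835.44.
Loan 2: at 5.50% the monthly rate is 0.0045833, so the payment is 202,750 × 0.0045833 / (1 − 1.0045833^−120) = $2,200.37.
Over 48 months: Loan 1 costs 48 × $3,835.44 = $184,101.12; Loan 2 costs 48 × $2,200.37 + $4,475.00 = $110,092.76.
Loan 2 is cheaper by $184,101.12 − $110,092.76 = $74,008.36.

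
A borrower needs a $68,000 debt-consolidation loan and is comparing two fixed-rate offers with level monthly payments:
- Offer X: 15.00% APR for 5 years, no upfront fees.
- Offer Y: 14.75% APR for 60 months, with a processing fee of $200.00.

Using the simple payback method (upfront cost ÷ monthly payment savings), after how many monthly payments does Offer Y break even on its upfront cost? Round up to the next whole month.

23 months

Offer X: at 15.00% the monthly rate is 0.0125000, so the payment is 68,000 × 0.0125000 / (1 − 1.0125000^−60) = $1,617.72.
Offer Y: at 14.75% the monthly rate is 0.0122917, so the payment is 68,000 × 0.0122917 / (1 − 1.0122917^−60) = $1,608.81.
Monthly savings = $1,617.72 − $1,608.81 = $8.91.
Break-even = $200.00 / $8.91 = 22.45 → 23 months.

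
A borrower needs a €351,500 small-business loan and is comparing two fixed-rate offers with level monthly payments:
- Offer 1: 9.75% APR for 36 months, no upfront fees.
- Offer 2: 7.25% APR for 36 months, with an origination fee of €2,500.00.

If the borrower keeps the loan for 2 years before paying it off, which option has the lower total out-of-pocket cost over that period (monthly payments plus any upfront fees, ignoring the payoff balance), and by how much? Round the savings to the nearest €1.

Offer 2 by €7,272

Offer 1: monthly rate = 9.75%/12 = 0.0081250; payment = 351,500 × 0.0081250 / (1 − (1+0.0081250)^−36) = €11,300.70.
Offer 2: monthly rate = 7.25%/12 = 0.0060417; payment = 351,500 × 0.0060417 / (1 − (1+0.0060417)^−36) = €10,893.52.
Over 24 months: Offer 1 costs 24 × €11,300.70 = €271,216.80; Offer 2 costs 24 × €10,893.52 + €2,500.00 = €263,944.48.
Offer 2 is cheaper by €271,216.80 − €263,944.48 = €7,272.32.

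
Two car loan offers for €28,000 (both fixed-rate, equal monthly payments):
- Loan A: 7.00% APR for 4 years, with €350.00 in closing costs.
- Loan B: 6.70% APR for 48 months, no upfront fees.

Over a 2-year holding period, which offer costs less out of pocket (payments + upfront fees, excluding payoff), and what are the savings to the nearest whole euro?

Loan A: at 7.00% the monthly rate is 0.0058333, so the payment is 28,000 × 0.0058333 / (1 − 1.0058333^−48) = €670.49.
Loan B: monthly rate = 6.7%/12 = 0.0055833; payment = 28,000 × 0.0055833 / (1 − (1+0.0055833)^−48) = €666.60.
Over 24 months: Loan A costs 24 × €670.49 + €350.00 = €16,441.76; Loan B costs 24 × €666.60 = €15,998.40.
Loan B is cheaper by €16,441.76 − €15,998.40 = €443.36.

Loan B by €443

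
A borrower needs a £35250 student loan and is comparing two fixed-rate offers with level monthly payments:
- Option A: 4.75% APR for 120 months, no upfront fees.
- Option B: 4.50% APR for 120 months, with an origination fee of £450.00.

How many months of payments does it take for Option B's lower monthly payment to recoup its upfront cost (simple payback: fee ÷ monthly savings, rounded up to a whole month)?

106 months

Option A: monthly rate = 4.75%/12 = 0.0039583; payment = 35,250 × 0.0039583 / (1 − (1+0.0039583)^−120) = £369.59.
Option B: monthly rate = 4.5%/12 = 0.0037500; payment = 35,250 × 0.0037500 / (1 − (1+0.0037500)^−120) = £365.33.
Monthly savings = £369.59 − £365.33 = £4.26.
Break-even = £450.00 / £4.26 = 105.63 → 106 months.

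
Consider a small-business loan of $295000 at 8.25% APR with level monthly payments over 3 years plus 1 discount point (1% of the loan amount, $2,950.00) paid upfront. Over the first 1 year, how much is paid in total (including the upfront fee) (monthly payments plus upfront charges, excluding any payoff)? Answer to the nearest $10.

$114,290

At 8.25% the monthly rate is 0.0068750, so the payment is 295,000 × 0.0068750 / (1 − 1.0068750^−36) = $9,278.29.
Total outlay = 12 × $9,278.29 + $2,950.00 = $114,289.48.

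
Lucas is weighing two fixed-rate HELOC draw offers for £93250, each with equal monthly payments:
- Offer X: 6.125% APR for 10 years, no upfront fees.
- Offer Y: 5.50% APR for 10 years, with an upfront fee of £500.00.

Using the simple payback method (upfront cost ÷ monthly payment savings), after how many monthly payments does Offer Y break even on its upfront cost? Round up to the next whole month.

Offer X: monthly rate = 6.125%/12 = 0.0051042; payment = 93,250 × 0.0051042 / (1 − (1+0.0051042)^−120) = £1,041.13.
Offer Y: monthly rate = 5.5%/12 = 0.0045833; payment = 93,250 × 0.0045833 / (1 − (1+0.0045833)^−120) = £1,012.01.
Monthly savings = £1,041.13 − £1,012.01 = £29.12.
Break-even = £500.00 / £29.12 = 17.17 → 18 months.

18 months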